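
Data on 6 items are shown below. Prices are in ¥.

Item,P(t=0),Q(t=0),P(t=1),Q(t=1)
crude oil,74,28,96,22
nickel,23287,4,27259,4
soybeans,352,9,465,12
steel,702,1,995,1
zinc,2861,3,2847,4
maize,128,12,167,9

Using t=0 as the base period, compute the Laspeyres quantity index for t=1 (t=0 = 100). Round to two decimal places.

102.83

Laspeyres quantity index uses base-period prices as weights.
ΣP(t=0)·Q(t=1) = 74×22 + 23287×4 + 352×12 + 702×1 + 2861×4 + 128×9 = 1628 + 93148 + 4224 + 702 + 11444 + 1152 = 112298
ΣP(t=0)·Q(t=0) = 74×28 + 23287×4 + 352×9 + 702×1 + 2861×3 + 128×12 = 2072 + 93148 + 3168 + 702 + 8583 + 1536 = 109209
Index = 112298 / 109209 × 100 = 102.8285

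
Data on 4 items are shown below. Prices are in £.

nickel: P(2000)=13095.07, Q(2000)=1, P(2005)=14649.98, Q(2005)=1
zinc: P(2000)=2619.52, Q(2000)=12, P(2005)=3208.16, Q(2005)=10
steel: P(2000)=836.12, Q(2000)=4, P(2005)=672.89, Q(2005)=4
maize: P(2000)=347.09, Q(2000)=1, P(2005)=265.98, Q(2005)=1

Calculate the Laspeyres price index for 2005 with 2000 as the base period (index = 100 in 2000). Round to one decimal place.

116.4

Laspeyres price index uses base-period quantities as weights.
ΣP(2005)·Q(2000) = 14649.98×1 + 3208.16×12 + 672.89×4 + 265.98×1 = 14649.98 + 38497.92 + 2691.56 + 265.98 = 56105.44
ΣP(2000)·Q(2000) = 13095.07×1 + 2619.52×12 + 836.12×4 + 347.09×1 = 13095.07 + 31434.24 + 3344.48 + 347.09 = 48220.88
Index = 56105.44 / 48220.88 × 100 = 116.3509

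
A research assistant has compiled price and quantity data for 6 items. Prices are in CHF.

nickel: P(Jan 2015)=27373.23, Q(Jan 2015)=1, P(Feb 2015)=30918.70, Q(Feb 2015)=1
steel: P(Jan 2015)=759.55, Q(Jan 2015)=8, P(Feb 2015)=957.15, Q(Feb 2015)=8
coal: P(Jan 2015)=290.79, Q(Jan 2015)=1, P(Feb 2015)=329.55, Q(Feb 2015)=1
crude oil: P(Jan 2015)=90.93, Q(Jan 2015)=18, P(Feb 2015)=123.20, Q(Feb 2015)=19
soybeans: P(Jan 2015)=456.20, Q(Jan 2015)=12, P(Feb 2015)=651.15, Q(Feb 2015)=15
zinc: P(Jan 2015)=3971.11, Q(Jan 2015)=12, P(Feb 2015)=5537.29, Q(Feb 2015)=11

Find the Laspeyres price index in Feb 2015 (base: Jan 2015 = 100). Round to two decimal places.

Laspeyres price index uses base-period quantities as weights.
ΣP(Feb 2015)·Q(Jan 2015) = 30918.70×1 + 957.15×8 + 329.55×1 + 123.20×18 + 651.15×12 + 5537.29×12 = 30918.7 + 7657.2 + 329.55 + 2217.6 + 7813.8 + 66447.48 = 115384.33
ΣP(Jan 2015)·Q(Jan 2015) = 27373.23×1 + 759.55×8 + 290.79×1 + 90.93×18 + 456.20×12 + 3971.11×12 = 27373.23 + 6076.4 + 290.79 + 1636.74 + 5474.4 + 47653.32 = 88504.88
Index = 115384.33 / 88504.88 × 100 = 130.3706

130.37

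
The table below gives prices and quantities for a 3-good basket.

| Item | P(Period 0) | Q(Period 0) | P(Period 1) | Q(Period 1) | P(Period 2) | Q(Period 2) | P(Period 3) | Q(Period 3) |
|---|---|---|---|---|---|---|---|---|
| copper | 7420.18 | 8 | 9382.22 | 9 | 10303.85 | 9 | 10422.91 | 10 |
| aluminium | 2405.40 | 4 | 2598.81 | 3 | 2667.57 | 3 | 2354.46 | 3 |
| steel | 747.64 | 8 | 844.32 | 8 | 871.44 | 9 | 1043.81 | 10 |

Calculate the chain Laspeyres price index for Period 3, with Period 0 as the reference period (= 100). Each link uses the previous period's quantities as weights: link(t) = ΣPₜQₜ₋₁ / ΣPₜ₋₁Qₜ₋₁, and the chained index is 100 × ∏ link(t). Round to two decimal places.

Link Period 0→Period 1:
ΣP(Period 1)Q(Period 0) = 9382.22×8 + 2598.81×4 + 844.32×8 = 75057.76 + 10395.24 + 6754.56 = 92207.56
ΣP(Period 0)Q(Period 0) = 7420.18×8 + 2405.40×4 + 747.64×8 = 59361.44 + 9621.6 + 5981.12 = 74964.16
link = 92207.56/74964.16 = 1.230022
Link Period 1→Period 2:
ΣP(Period 2)Q(Period 1) = 10303.85×9 + 2667.57×3 + 871.44×8 = 92734.65 + 8002.71 + 6971.52 = 107708.88
ΣP(Period 1)Q(Period 1) = 9382.22×9 + 2598.81×3 + 844.32×8 = 84439.98 + 7796.43 + 6754.56 = 98990.97
link = 107708.88/98990.97 = 1.088068
Link Period 2→Period 3:
ΣP(Period 3)Q(Period 2) = 10422.91×9 + 2354.46×3 + 1043.81×9 = 93806.19 + 7063.38 + 9394.29 = 110263.86
ΣP(Period 2)Q(Period 2) = 10303.85×9 + 2667.57×3 + 871.44×9 = 92734.65 + 8002.71 + 7842.96 = 108580.32
link = 110263.86/108580.32 = 1.015505
Chained index = 100 × 1.230022 × 1.088068 × 1.015505 = 135.9098

135.91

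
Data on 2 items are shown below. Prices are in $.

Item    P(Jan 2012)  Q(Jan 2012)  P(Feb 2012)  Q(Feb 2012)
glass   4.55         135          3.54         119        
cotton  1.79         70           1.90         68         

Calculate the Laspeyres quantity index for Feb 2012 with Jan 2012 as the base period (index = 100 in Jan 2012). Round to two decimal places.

Laspeyres quantity index uses base-period prices as weights.
ΣP(Jan 2012)·Q(Feb 2012) = 4.55×119 + 1.79×68 = 541.45 + 121.72 = 663.17
ΣP(Jan 2012)·Q(Jan 2012) = 4.55×135 + 1.79×70 = 614.25 + 125.3 = 739.55
Index = 663.17 / 739.55 × 100 = 89.6721

89.67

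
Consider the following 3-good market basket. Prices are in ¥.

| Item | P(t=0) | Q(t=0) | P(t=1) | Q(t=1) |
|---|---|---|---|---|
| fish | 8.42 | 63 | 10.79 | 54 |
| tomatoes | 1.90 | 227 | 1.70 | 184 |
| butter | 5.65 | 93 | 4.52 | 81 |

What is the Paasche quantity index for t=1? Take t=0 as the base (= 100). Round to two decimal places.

84.90

Paasche quantity index uses current-period prices as weights.
ΣP(t=1)·Q(t=1) = 10.79×54 + 1.70×184 + 4.52×81 = 582.66 + 312.8 + 366.12 = 1261.58
ΣP(t=1)·Q(t=0) = 10.79×63 + 1.70×227 + 4.52×93 = 679.77 + 385.9 + 420.36 = 1486.03
Index = 1261.58 / 1486.03 × 100 = 84.8960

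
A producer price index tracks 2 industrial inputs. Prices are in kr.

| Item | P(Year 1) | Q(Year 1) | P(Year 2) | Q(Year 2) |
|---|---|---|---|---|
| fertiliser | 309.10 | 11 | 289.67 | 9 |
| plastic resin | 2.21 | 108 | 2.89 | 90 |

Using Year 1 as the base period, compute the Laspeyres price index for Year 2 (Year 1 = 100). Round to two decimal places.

96.14

Laspeyres price index uses base-period quantities as weights.
ΣP(Year 2)·Q(Year 1) = 289.67×11 + 2.89×108 = 3186.37 + 312.12 = 3498.49
ΣP(Year 1)·Q(Year 1) = 309.10×11 + 2.21×108 = 3400.1 + 238.68 = 3638.78
Index = 3498.49 / 3638.78 × 100 = 96.1446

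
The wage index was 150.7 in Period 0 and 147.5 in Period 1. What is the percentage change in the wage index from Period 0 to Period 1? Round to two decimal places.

Change = (147.5 − 150.7) / 150.7 × 100
       = -3.2 / 150.7 × 100 = -2.1234%

-2.12%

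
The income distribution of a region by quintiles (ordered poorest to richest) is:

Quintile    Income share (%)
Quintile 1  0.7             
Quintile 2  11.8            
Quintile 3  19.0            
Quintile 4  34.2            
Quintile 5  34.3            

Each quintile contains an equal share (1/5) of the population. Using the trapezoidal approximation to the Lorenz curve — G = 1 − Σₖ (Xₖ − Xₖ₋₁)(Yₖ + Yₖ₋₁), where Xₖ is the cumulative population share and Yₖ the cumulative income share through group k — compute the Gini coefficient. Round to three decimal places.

Cumulative income shares Yₖ: 0.0070, 0.1250, 0.3150, 0.6570, 1.0000
Σ (Xₖ−Xₖ₋₁)(Yₖ+Yₖ₋₁) = (1/5)(0.0070+0.0000) + (1/5)(0.1250+0.0070) + (1/5)(0.3150+0.1250) + (1/5)(0.6570+0.3150) + (1/5)(1.0000+0.6570)
  = 0.0014 + 0.0264 + 0.0880 + 0.1944 + 0.3314 = 0.6416
G = 1 − 0.6416 = 0.3584

0.358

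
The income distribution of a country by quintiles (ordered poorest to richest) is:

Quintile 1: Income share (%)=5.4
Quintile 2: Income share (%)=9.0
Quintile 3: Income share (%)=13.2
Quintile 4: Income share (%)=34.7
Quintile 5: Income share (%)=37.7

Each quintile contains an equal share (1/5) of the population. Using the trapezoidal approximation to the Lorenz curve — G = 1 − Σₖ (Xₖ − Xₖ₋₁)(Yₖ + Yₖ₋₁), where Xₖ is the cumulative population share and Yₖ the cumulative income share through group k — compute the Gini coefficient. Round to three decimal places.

0.361

Cumulative income shares Yₖ: 0.0540, 0.1440, 0.2760, 0.6230, 1.0000
Σ (Xₖ−Xₖ₋₁)(Yₖ+Yₖ₋₁) = (1/5)(0.0540+0.0000) + (1/5)(0.1440+0.0540) + (1/5)(0.2760+0.1440) + (1/5)(0.6230+0.2760) + (1/5)(1.0000+0.6230)
  = 0.0108 + 0.0396 + 0.0840 + 0.1798 + 0.3246 = 0.6388
G = 1 − 0.6388 = 0.3612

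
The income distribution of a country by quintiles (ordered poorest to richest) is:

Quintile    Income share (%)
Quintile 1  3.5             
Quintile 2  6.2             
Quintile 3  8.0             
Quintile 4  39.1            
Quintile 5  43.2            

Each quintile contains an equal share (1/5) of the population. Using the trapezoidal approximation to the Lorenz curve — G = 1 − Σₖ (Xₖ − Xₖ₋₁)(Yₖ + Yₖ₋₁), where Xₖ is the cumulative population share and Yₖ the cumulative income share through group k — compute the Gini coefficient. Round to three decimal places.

0.449

Cumulative income shares Yₖ: 0.0350, 0.0970, 0.1770, 0.5680, 1.0000
Σ (Xₖ−Xₖ₋₁)(Yₖ+Yₖ₋₁) = (1/5)(0.0350+0.0000) + (1/5)(0.0970+0.0350) + (1/5)(0.1770+0.0970) + (1/5)(0.5680+0.1770) + (1/5)(1.0000+0.5680)
  = 0.0070 + 0.0264 + 0.0548 + 0.1490 + 0.3136 = 0.5508
G = 1 − 0.5508 = 0.4492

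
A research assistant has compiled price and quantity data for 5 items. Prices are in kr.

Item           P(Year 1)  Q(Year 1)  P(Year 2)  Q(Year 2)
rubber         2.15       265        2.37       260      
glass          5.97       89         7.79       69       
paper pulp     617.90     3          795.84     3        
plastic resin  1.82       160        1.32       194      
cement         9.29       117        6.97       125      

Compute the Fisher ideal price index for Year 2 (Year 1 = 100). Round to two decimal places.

108.44

Laspeyres component (base-period weights):
ΣP(Year 2)Q(Year 1) = 2.37×265 + 7.79×89 + 795.84×3 + 1.32×160 + 6.97×117 = 628.05 + 693.31 + 2387.52 + 211.2 + 815.49 = 4735.57
ΣP(Year 1)Q(Year 1) = 2.15×265 + 5.97×89 + 617.90×3 + 1.82×160 + 9.29×117 = 569.75 + 531.33 + 1853.7 + 291.2 + 1086.93 = 4332.91
L = 4735.57 / 4332.91 × 100 = 109.2931
Paasche component (current-period weights):
ΣP(Year 2)Q(Year 2) = 2.37×260 + 7.79×69 + 795.84×3 + 1.32×194 + 6.97×125 = 616.2 + 537.51 + 2387.52 + 256.08 + 871.25 = 4668.56
ΣP(Year 1)Q(Year 2) = 2.15×260 + 5.97×69 + 617.90×3 + 1.82×194 + 9.29×125 = 559 + 411.93 + 1853.7 + 353.08 + 1161.25 = 4338.96
P = 4668.56 / 4338.96 × 100 = 107.5963
Fisher = √(L × P) = √(109.2931 × 107.5963) = 108.4414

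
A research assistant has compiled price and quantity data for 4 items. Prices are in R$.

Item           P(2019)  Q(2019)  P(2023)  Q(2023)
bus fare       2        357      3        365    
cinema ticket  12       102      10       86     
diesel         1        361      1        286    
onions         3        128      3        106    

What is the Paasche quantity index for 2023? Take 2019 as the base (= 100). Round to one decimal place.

90.2

Paasche quantity index uses current-period prices as weights.
ΣP(2023)·Q(2023) = 3×365 + 10×86 + 1×286 + 3×106 = 1095 + 860 + 286 + 318 = 2559
ΣP(2023)·Q(2019) = 3×357 + 10×102 + 1×361 + 3×128 = 1071 + 1020 + 361 + 384 = 2836
Index = 2559 / 2836 × 100 = 90.2327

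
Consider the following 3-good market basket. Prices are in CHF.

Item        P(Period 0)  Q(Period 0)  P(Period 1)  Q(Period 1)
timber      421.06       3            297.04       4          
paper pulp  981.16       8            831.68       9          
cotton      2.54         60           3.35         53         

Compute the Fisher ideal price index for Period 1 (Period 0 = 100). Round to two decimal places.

83.36

Laspeyres component (base-period weights):
ΣP(Period 1)Q(Period 0) = 297.04×3 + 831.68×8 + 3.35×60 = 891.12 + 6653.44 + 201 = 7745.56
ΣP(Period 0)Q(Period 0) = 421.06×3 + 981.16×8 + 2.54×60 = 1263.18 + 7849.28 + 152.4 = 9264.86
L = 7745.56 / 9264.86 × 100 = 83.6015
Paasche component (current-period weights):
ΣP(Period 1)Q(Period 1) = 297.04×4 + 831.68×9 + 3.35×53 = 1188.16 + 7485.12 + 177.55 = 8850.83
ΣP(Period 0)Q(Period 1) = 421.06×4 + 981.16×9 + 2.54×53 = 1684.24 + 8830.44 + 134.62 = 10649.3
P = 8850.83 / 10649.3 × 100 = 83.1118
Fisher = √(L × P) = √(83.6015 × 83.1118) = 83.3563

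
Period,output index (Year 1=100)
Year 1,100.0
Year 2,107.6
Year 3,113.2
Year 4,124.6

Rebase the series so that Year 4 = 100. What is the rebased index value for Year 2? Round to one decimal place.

86.4

Rebased(Year 2) = 107.6 / 124.6 × 100 = 86.3563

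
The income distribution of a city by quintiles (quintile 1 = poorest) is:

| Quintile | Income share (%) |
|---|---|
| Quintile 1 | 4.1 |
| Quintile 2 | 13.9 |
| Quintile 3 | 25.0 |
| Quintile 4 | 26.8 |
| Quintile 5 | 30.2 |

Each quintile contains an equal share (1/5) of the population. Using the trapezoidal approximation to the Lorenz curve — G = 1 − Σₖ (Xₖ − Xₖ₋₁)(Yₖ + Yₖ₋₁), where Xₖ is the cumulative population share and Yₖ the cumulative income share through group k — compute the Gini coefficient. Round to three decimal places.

0.260

Cumulative income shares Yₖ: 0.0410, 0.1800, 0.4300, 0.6980, 1.0000
Σ (Xₖ−Xₖ₋₁)(Yₖ+Yₖ₋₁) = (1/5)(0.0410+0.0000) + (1/5)(0.1800+0.0410) + (1/5)(0.4300+0.1800) + (1/5)(0.6980+0.4300) + (1/5)(1.0000+0.6980)
  = 0.0082 + 0.0442 + 0.1220 + 0.2256 + 0.3396 = 0.7396
G = 1 − 0.7396 = 0.2604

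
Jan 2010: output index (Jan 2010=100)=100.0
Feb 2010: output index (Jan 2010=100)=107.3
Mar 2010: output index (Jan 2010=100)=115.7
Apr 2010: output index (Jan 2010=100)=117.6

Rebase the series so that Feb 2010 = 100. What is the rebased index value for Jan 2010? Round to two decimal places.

93.20

Rebased(Jan 2010) = 100.0 / 107.3 × 100 = 93.1966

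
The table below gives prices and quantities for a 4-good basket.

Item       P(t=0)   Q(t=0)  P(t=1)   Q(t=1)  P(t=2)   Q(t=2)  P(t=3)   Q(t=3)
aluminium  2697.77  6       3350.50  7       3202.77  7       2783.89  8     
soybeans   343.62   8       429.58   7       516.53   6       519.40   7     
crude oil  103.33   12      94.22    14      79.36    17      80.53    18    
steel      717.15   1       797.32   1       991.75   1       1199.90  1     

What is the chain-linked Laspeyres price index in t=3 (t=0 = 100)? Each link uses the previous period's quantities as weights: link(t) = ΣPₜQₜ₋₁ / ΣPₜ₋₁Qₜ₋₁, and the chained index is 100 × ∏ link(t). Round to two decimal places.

Link t=0→t=1:
ΣP(t=1)Q(t=0) = 3350.50×6 + 429.58×8 + 94.22×12 + 797.32×1 = 20103 + 3436.64 + 1130.64 + 797.32 = 25467.6
ΣP(t=0)Q(t=0) = 2697.77×6 + 343.62×8 + 103.33×12 + 717.15×1 = 16186.62 + 2748.96 + 1239.96 + 717.15 = 20892.69
link = 25467.6/20892.69 = 1.218972
Link t=1→t=2:
ΣP(t=2)Q(t=1) = 3202.77×7 + 516.53×7 + 79.36×14 + 991.75×1 = 22419.39 + 3615.71 + 1111.04 + 991.75 = 28137.89
ΣP(t=1)Q(t=1) = 3350.50×7 + 429.58×7 + 94.22×14 + 797.32×1 = 23453.5 + 3007.06 + 1319.08 + 797.32 = 28576.96
link = 28137.89/28576.96 = 0.984636
Link t=2→t=3:
ΣP(t=3)Q(t=2) = 2783.89×7 + 519.40×6 + 80.53×17 + 1199.90×1 = 19487.23 + 3116.4 + 1369.01 + 1199.9 = 25172.54
ΣP(t=2)Q(t=2) = 3202.77×7 + 516.53×6 + 79.36×17 + 991.75×1 = 22419.39 + 3099.18 + 1349.12 + 991.75 = 27859.44
link = 25172.54/27859.44 = 0.903555
Chained index = 100 × 1.218972 × 0.984636 × 0.903555 = 108.4486

108.45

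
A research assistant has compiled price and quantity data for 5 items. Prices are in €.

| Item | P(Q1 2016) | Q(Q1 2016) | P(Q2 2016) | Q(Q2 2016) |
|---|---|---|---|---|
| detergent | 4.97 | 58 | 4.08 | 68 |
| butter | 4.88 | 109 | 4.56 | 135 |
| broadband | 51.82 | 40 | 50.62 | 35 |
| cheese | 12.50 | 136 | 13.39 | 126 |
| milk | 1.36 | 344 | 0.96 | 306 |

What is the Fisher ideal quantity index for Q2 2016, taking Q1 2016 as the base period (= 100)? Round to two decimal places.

Laspeyres component (base-period weights):
ΣP(Q1 2016)Q(Q2 2016) = 4.97×68 + 4.88×135 + 51.82×35 + 12.50×126 + 1.36×306 = 337.96 + 658.8 + 1813.7 + 1575 + 416.16 = 4801.62
ΣP(Q1 2016)Q(Q1 2016) = 4.97×58 + 4.88×109 + 51.82×40 + 12.50×136 + 1.36×344 = 288.26 + 531.92 + 2072.8 + 1700 + 467.84 = 5060.82
L = 4801.62 / 5060.82 × 100 = 94.8783
Paasche component (current-period weights):
ΣP(Q2 2016)Q(Q2 2016) = 4.08×68 + 4.56×135 + 50.62×35 + 13.39×126 + 0.96×306 = 277.44 + 615.6 + 1771.7 + 1687.14 + 293.76 = 4645.64
ΣP(Q2 2016)Q(Q1 2016) = 4.08×58 + 4.56×109 + 50.62×40 + 13.39×136 + 0.96×344 = 236.64 + 497.04 + 2024.8 + 1821.04 + 330.24 = 4909.76
P = 4645.64 / 4909.76 × 100 = 94.6205
Fisher = √(L × P) = √(94.8783 × 94.6205) = 94.7493

94.75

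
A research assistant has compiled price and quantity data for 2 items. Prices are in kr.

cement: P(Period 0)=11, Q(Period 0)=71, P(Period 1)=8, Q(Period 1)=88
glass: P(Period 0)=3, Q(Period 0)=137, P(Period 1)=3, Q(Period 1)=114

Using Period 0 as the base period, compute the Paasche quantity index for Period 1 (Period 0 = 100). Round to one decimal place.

106.8

Paasche quantity index uses current-period prices as weights.
ΣP(Period 1)·Q(Period 1) = 8×88 + 3×114 = 704 + 342 = 1046
ΣP(Period 1)·Q(Period 0) = 8×71 + 3×137 = 568 + 411 = 979
Index = 1046 / 979 × 100 = 106.8437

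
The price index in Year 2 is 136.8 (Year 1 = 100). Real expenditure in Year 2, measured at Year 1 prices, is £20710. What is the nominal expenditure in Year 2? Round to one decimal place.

28331.3

Nominal = Real × (Index/100) = 20710 × (136.8/100)
        = 20710 × 1.368 = 28331.2800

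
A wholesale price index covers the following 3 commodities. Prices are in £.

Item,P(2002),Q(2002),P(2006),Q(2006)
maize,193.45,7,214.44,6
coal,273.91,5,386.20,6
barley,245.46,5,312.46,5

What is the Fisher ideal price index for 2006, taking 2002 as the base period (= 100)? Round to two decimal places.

Laspeyres component (base-period weights):
ΣP(2006)Q(2002) = 214.44×7 + 386.20×5 + 312.46×5 = 1501.08 + 1931 + 1562.3 = 4994.38
ΣP(2002)Q(2002) = 193.45×7 + 273.91×5 + 245.46×5 = 1354.15 + 1369.55 + 1227.3 = 3951
L = 4994.38 / 3951 × 100 = 126.4080
Paasche component (current-period weights):
ΣP(2006)Q(2006) = 214.44×6 + 386.20×6 + 312.46×5 = 1286.64 + 2317.2 + 1562.3 = 5166.14
ΣP(2002)Q(2006) = 193.45×6 + 273.91×6 + 245.46×5 = 1160.7 + 1643.46 + 1227.3 = 4031.46
P = 5166.14 / 4031.46 × 100 = 128.1456
Fisher = √(L × P) = √(126.4080 × 128.1456) = 127.2739

127.27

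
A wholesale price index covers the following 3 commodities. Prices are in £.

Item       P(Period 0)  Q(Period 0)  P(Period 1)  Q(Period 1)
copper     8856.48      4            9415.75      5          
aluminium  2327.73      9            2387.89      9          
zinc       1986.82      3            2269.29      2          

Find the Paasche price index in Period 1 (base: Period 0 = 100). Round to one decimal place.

Paasche price index uses current-period quantities as weights.
ΣP(Period 1)·Q(Period 1) = 9415.75×5 + 2387.89×9 + 2269.29×2 = 47078.75 + 21491.01 + 4538.58 = 73108.34
ΣP(Period 0)·Q(Period 1) = 8856.48×5 + 2327.73×9 + 1986.82×2 = 44282.4 + 20949.57 + 3973.64 = 69205.61
Index = 73108.34 / 69205.61 × 100 = 105.6393

105.6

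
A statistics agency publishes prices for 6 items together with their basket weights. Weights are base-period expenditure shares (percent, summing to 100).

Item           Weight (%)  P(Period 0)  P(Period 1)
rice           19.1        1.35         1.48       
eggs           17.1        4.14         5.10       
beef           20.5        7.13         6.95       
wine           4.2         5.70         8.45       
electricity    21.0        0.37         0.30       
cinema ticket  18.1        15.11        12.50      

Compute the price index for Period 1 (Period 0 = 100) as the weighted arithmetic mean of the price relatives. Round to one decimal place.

rice: 19.1 × (1.48/1.35) = 19.1 × 1.096296 = 20.9393
eggs: 17.1 × (5.10/4.14) = 17.1 × 1.231884 = 21.0652
beef: 20.5 × (6.95/7.13) = 20.5 × 0.974755 = 19.9825
wine: 4.2 × (8.45/5.70) = 4.2 × 1.482456 = 6.2263
electricity: 21.0 × (0.30/0.37) = 21.0 × 0.810811 = 17.0270
cinema ticket: 18.1 × (12.50/15.11) = 18.1 × 0.827267 = 14.9735
Index = Σ wᵢ·(p₁ᵢ/p₀ᵢ) = 20.9393 + 21.0652 + 19.9825 + 6.2263 + 17.0270 + 14.9735 = 100.2138

100.2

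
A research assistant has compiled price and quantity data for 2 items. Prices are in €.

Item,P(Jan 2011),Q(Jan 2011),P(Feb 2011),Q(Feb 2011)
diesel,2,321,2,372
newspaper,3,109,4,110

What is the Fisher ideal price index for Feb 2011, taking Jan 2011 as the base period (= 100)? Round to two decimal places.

Laspeyres component (base-period weights):
ΣP(Feb 2011)Q(Jan 2011) = 2×321 + 4×109 = 642 + 436 = 1078
ΣP(Jan 2011)Q(Jan 2011) = 2×321 + 3×109 = 642 + 327 = 969
L = 1078 / 969 × 100 = 111.2487
Paasche component (current-period weights):
ΣP(Feb 2011)Q(Feb 2011) = 2×372 + 4×110 = 744 + 440 = 1184
ΣP(Jan 2011)Q(Feb 2011) = 2×372 + 3×110 = 744 + 330 = 1074
P = 1184 / 1074 × 100 = 110.2421
Fisher = √(L × P) = √(111.2487 × 110.2421) = 110.7443

110.74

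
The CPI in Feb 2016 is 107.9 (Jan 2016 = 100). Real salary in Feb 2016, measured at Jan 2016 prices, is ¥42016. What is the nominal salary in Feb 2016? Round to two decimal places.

Nominal = Real × (Index/100) = 42016 × (107.9/100)
        = 42016 × 1.079 = 45335.2640

45335.26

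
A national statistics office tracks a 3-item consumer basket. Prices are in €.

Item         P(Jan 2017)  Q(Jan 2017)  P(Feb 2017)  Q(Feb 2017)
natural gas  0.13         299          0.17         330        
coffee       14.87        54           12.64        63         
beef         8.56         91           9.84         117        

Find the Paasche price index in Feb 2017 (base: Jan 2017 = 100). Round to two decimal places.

101.13

Paasche price index uses current-period quantities as weights.
ΣP(Feb 2017)·Q(Feb 2017) = 0.17×330 + 12.64×63 + 9.84×117 = 56.1 + 796.32 + 1151.28 = 2003.7
ΣP(Jan 2017)·Q(Feb 2017) = 0.13×330 + 14.87×63 + 8.56×117 = 42.9 + 936.81 + 1001.52 = 1981.23
Index = 2003.7 / 1981.23 × 100 = 101.1341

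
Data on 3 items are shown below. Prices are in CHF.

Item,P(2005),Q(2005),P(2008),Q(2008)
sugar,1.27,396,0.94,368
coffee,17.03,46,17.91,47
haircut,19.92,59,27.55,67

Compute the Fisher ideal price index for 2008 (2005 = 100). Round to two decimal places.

115.59

Laspeyres component (base-period weights):
ΣP(2008)Q(2005) = 0.94×396 + 17.91×46 + 27.55×59 = 372.24 + 823.86 + 1625.45 = 2821.55
ΣP(2005)Q(2005) = 1.27×396 + 17.03×46 + 19.92×59 = 502.92 + 783.38 + 1175.28 = 2461.58
L = 2821.55 / 2461.58 × 100 = 114.6235
Paasche component (current-period weights):
ΣP(2008)Q(2008) = 0.94×368 + 17.91×47 + 27.55×67 = 345.92 + 841.77 + 1845.85 = 3033.54
ΣP(2005)Q(2008) = 1.27×368 + 17.03×47 + 19.92×67 = 467.36 + 800.41 + 1334.64 = 2602.41
P = 3033.54 / 2602.41 × 100 = 116.5666
Fisher = √(L × P) = √(114.6235 × 116.5666) = 115.5910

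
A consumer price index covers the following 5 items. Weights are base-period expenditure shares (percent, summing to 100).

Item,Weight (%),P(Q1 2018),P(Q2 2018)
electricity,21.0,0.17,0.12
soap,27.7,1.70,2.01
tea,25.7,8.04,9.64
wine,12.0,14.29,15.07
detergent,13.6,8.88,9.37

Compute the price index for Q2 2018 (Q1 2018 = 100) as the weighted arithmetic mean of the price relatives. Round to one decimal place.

105.4

electricity: 21.0 × (0.12/0.17) = 21.0 × 0.705882 = 14.8235
soap: 27.7 × (2.01/1.70) = 27.7 × 1.182353 = 32.7512
tea: 25.7 × (9.64/8.04) = 25.7 × 1.199005 = 30.8144
wine: 12.0 × (15.07/14.29) = 12.0 × 1.054584 = 12.6550
detergent: 13.6 × (9.37/8.88) = 13.6 × 1.055180 = 14.3505
Index = Σ wᵢ·(p₁ᵢ/p₀ᵢ) = 14.8235 + 32.7512 + 30.8144 + 12.6550 + 14.3505 = 105.3946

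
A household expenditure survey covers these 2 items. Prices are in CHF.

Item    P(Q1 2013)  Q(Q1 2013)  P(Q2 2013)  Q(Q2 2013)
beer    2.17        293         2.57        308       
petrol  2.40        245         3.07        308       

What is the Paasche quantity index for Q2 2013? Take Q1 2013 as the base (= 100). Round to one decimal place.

Paasche quantity index uses current-period prices as weights.
ΣP(Q2 2013)·Q(Q2 2013) = 2.57×308 + 3.07×308 = 791.56 + 945.56 = 1737.12
ΣP(Q2 2013)·Q(Q1 2013) = 2.57×293 + 3.07×245 = 753.01 + 752.15 = 1505.16
Index = 1737.12 / 1505.16 × 100 = 115.4110

115.4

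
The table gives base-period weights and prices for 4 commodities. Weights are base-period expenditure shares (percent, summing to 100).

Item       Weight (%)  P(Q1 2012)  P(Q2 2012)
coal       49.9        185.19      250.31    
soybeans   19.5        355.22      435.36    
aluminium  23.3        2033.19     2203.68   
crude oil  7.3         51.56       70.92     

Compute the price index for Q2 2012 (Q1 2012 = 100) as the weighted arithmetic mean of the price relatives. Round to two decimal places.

coal: 49.9 × (250.31/185.19) = 49.9 × 1.351639 = 67.4468
soybeans: 19.5 × (435.36/355.22) = 19.5 × 1.225607 = 23.8993
aluminium: 23.3 × (2203.68/2033.19) = 23.3 × 1.083853 = 25.2538
crude oil: 7.3 × (70.92/51.56) = 7.3 × 1.375485 = 10.0410
Index = Σ wᵢ·(p₁ᵢ/p₀ᵢ) = 67.4468 + 23.8993 + 25.2538 + 10.0410 = 126.6409

126.64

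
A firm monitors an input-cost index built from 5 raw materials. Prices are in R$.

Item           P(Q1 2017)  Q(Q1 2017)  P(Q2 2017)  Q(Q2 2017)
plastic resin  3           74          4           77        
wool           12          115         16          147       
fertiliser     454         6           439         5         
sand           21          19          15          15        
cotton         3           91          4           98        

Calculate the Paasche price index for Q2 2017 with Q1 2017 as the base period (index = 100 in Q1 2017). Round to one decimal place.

112.3

Paasche price index uses current-period quantities as weights.
ΣP(Q2 2017)·Q(Q2 2017) = 4×77 + 16×147 + 439×5 + 15×15 + 4×98 = 308 + 2352 + 2195 + 225 + 392 = 5472
ΣP(Q1 2017)·Q(Q2 2017) = 3×77 + 12×147 + 454×5 + 21×15 + 3×98 = 231 + 1764 + 2270 + 315 + 294 = 4874
Index = 5472 / 4874 × 100 = 112.2692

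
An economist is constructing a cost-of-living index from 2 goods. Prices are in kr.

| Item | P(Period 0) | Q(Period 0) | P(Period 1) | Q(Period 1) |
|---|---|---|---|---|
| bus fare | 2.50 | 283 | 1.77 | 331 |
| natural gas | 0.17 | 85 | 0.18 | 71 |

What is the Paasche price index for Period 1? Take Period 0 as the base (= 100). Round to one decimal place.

71.3

Paasche price index uses current-period quantities as weights.
ΣP(Period 1)·Q(Period 1) = 1.77×331 + 0.18×71 = 585.87 + 12.78 = 598.65
ΣP(Period 0)·Q(Period 1) = 2.50×331 + 0.17×71 = 827.5 + 12.07 = 839.57
Index = 598.65 / 839.57 × 100 = 71.3044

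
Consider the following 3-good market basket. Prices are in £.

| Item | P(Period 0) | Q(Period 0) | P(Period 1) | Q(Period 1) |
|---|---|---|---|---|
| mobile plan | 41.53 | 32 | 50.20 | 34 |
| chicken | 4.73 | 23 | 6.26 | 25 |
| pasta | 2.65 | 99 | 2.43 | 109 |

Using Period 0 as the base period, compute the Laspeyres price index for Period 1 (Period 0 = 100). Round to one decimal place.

117.1

Laspeyres price index uses base-period quantities as weights.
ΣP(Period 1)·Q(Period 0) = 50.20×32 + 6.26×23 + 2.43×99 = 1606.4 + 143.98 + 240.57 = 1990.95
ΣP(Period 0)·Q(Period 0) = 41.53×32 + 4.73×23 + 2.65×99 = 1328.96 + 108.79 + 262.35 = 1700.1
Index = 1990.95 / 1700.1 × 100 = 117.1078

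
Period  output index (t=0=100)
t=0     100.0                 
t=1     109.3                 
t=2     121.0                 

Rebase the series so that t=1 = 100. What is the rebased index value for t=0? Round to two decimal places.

Rebased(t=0) = 100.0 / 109.3 × 100 = 91.4913

91.49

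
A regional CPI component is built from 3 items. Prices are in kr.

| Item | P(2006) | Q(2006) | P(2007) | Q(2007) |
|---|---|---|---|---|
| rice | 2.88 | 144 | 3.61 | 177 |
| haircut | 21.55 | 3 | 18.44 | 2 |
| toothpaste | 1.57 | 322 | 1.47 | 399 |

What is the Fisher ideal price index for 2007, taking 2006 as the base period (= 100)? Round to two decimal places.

Laspeyres component (base-period weights):
ΣP(2007)Q(2006) = 3.61×144 + 18.44×3 + 1.47×322 = 519.84 + 55.32 + 473.34 = 1048.5
ΣP(2006)Q(2006) = 2.88×144 + 21.55×3 + 1.57×322 = 414.72 + 64.65 + 505.54 = 984.91
L = 1048.5 / 984.91 × 100 = 106.4564
Paasche component (current-period weights):
ΣP(2007)Q(2007) = 3.61×177 + 18.44×2 + 1.47×399 = 638.97 + 36.88 + 586.53 = 1262.38
ΣP(2006)Q(2007) = 2.88×177 + 21.55×2 + 1.57×399 = 509.76 + 43.1 + 626.43 = 1179.29
P = 1262.38 / 1179.29 × 100 = 107.0458
Fisher = √(L × P) = √(106.4564 × 107.0458) = 106.7507

106.75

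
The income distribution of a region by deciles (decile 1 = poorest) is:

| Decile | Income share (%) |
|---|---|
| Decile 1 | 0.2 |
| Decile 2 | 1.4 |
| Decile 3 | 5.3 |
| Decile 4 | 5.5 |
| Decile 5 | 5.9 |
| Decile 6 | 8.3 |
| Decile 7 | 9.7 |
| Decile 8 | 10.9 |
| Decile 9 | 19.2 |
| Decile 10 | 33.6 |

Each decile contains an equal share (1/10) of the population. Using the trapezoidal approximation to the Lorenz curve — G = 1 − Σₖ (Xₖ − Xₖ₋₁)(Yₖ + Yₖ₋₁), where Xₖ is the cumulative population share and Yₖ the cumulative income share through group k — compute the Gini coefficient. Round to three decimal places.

0.468

Cumulative income shares Yₖ: 0.0020, 0.0160, 0.0690, 0.1240, 0.1830, 0.2660, 0.3630, 0.4720, 0.6640, 1.0000
Σ (Xₖ−Xₖ₋₁)(Yₖ+Yₖ₋₁) = (1/10)(0.0020+0.0000) + (1/10)(0.0160+0.0020) + (1/10)(0.0690+0.0160) + (1/10)(0.1240+0.0690) + (1/10)(0.1830+0.1240) + (1/10)(0.2660+0.1830) + (1/10)(0.3630+0.2660) + (1/10)(0.4720+0.3630) + (1/10)(0.6640+0.4720) + (1/10)(1.0000+0.6640)
  = 0.0002 + 0.0018 + 0.0085 + 0.0193 + 0.0307 + 0.0449 + 0.0629 + 0.0835 + 0.1136 + 0.1664 = 0.5318
G = 1 − 0.5318 = 0.4682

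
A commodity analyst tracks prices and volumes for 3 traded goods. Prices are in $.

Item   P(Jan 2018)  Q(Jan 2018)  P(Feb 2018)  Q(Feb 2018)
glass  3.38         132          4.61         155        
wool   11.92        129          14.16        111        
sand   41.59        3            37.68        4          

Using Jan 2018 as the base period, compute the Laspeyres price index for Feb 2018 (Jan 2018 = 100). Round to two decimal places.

120.85

Laspeyres price index uses base-period quantities as weights.
ΣP(Feb 2018)·Q(Jan 2018) = 4.61×132 + 14.16×129 + 37.68×3 = 608.52 + 1826.64 + 113.04 = 2548.2
ΣP(Jan 2018)·Q(Jan 2018) = 3.38×132 + 11.92×129 + 41.59×3 = 446.16 + 1537.68 + 124.77 = 2108.61
Index = 2548.2 / 2108.61 × 100 = 120.8474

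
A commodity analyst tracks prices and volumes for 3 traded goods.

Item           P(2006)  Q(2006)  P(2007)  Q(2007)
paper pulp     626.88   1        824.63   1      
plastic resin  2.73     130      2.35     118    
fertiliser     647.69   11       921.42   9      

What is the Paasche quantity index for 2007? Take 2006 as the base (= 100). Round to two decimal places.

Paasche quantity index uses current-period prices as weights.
ΣP(2007)·Q(2007) = 824.63×1 + 2.35×118 + 921.42×9 = 824.63 + 277.3 + 8292.78 = 9394.71
ΣP(2007)·Q(2006) = 824.63×1 + 2.35×130 + 921.42×11 = 824.63 + 305.5 + 10135.62 = 11265.75
Index = 9394.71 / 11265.75 × 100 = 83.3918

83.39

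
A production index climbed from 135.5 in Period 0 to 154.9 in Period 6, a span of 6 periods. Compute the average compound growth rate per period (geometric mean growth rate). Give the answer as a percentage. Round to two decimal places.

Growth factor = (154.9/135.5)^(1/6) = (1.143173)^(1/6) = 1.022552
Growth rate = 1.022552 − 1 = 0.022552 = 2.2552%

2.26%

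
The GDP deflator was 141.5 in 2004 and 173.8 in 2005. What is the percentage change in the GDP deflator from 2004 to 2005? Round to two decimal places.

22.83%

Change = (173.8 − 141.5) / 141.5 × 100
       = 32.3 / 141.5 × 100 = 22.8269%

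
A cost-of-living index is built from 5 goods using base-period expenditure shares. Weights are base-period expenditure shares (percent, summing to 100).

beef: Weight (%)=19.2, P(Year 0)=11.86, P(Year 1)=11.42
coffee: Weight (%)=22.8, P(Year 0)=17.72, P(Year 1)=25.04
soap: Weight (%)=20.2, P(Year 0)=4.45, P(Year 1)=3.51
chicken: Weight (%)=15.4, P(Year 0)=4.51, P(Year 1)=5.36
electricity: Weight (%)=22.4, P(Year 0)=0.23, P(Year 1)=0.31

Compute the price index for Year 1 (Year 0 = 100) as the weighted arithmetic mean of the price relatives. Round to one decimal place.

beef: 19.2 × (11.42/11.86) = 19.2 × 0.962901 = 18.4877
coffee: 22.8 × (25.04/17.72) = 22.8 × 1.413093 = 32.2185
soap: 20.2 × (3.51/4.45) = 20.2 × 0.788764 = 15.9330
chicken: 15.4 × (5.36/4.51) = 15.4 × 1.188470 = 18.3024
electricity: 22.4 × (0.31/0.23) = 22.4 × 1.347826 = 30.1913
Index = Σ wᵢ·(p₁ᵢ/p₀ᵢ) = 18.4877 + 32.2185 + 15.9330 + 18.3024 + 30.1913 = 115.1330

115.1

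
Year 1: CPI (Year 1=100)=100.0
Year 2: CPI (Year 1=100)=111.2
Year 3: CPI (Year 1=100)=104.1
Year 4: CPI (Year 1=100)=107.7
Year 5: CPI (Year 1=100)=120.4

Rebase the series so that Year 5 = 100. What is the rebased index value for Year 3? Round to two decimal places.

Rebased(Year 3) = 104.1 / 120.4 × 100 = 86.4618

86.46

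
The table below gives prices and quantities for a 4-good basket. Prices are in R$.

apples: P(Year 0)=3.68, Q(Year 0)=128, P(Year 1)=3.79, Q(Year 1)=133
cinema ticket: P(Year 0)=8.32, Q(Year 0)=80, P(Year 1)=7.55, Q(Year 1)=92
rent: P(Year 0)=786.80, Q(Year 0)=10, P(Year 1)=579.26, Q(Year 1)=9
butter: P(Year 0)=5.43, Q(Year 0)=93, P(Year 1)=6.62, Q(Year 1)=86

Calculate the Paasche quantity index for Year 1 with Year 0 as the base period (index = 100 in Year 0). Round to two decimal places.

Paasche quantity index uses current-period prices as weights.
ΣP(Year 1)·Q(Year 1) = 3.79×133 + 7.55×92 + 579.26×9 + 6.62×86 = 504.07 + 694.6 + 5213.34 + 569.32 = 6981.33
ΣP(Year 1)·Q(Year 0) = 3.79×128 + 7.55×80 + 579.26×10 + 6.62×93 = 485.12 + 604 + 5792.6 + 615.66 = 7497.38
Index = 6981.33 / 7497.38 × 100 = 93.1169

93.12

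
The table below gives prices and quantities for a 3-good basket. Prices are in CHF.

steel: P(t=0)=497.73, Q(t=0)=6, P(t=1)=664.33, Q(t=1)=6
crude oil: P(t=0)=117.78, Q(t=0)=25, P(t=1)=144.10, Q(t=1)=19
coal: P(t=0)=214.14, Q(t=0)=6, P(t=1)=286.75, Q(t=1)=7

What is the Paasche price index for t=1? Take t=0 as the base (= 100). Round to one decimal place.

Paasche price index uses current-period quantities as weights.
ΣP(t=1)·Q(t=1) = 664.33×6 + 144.10×19 + 286.75×7 = 3985.98 + 2737.9 + 2007.25 = 8731.13
ΣP(t=0)·Q(t=1) = 497.73×6 + 117.78×19 + 214.14×7 = 2986.38 + 2237.82 + 1498.98 = 6723.18
Index = 8731.13 / 6723.18 × 100 = 129.8661

129.9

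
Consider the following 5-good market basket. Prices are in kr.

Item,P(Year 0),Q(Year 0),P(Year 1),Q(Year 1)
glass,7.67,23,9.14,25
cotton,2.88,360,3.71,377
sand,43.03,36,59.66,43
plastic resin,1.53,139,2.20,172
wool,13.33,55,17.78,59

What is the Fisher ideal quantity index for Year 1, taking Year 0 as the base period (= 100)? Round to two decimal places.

Laspeyres component (base-period weights):
ΣP(Year 0)Q(Year 1) = 7.67×25 + 2.88×377 + 43.03×43 + 1.53×172 + 13.33×59 = 191.75 + 1085.76 + 1850.29 + 263.16 + 786.47 = 4177.43
ΣP(Year 0)Q(Year 0) = 7.67×23 + 2.88×360 + 43.03×36 + 1.53×139 + 13.33×55 = 176.41 + 1036.8 + 1549.08 + 212.67 + 733.15 = 3708.11
L = 4177.43 / 3708.11 × 100 = 112.6566
Paasche component (current-period weights):
ΣP(Year 1)Q(Year 1) = 9.14×25 + 3.71×377 + 59.66×43 + 2.20×172 + 17.78×59 = 228.5 + 1398.67 + 2565.38 + 378.4 + 1049.02 = 5619.97
ΣP(Year 1)Q(Year 0) = 9.14×23 + 3.71×360 + 59.66×36 + 2.20×139 + 17.78×55 = 210.22 + 1335.6 + 2147.76 + 305.8 + 977.9 = 4977.28
P = 5619.97 / 4977.28 × 100 = 112.9125
Fisher = √(L × P) = √(112.6566 × 112.9125) = 112.7845

112.78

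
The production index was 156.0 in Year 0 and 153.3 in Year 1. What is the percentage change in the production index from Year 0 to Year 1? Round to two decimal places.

Change = (153.3 − 156.0) / 156.0 × 100
       = -2.7 / 156.0 × 100 = -1.7308%

-1.73%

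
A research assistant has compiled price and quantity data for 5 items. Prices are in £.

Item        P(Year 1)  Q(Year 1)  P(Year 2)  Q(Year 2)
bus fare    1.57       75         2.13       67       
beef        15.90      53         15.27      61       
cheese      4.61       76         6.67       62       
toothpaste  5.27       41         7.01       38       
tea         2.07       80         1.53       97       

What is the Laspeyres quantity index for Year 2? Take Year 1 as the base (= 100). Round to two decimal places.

Laspeyres quantity index uses base-period prices as weights.
ΣP(Year 1)·Q(Year 2) = 1.57×67 + 15.90×61 + 4.61×62 + 5.27×38 + 2.07×97 = 105.19 + 969.9 + 285.82 + 200.26 + 200.79 = 1761.96
ΣP(Year 1)·Q(Year 1) = 1.57×75 + 15.90×53 + 4.61×76 + 5.27×41 + 2.07×80 = 117.75 + 842.7 + 350.36 + 216.07 + 165.6 = 1692.48
Index = 1761.96 / 1692.48 × 100 = 104.1052

104.11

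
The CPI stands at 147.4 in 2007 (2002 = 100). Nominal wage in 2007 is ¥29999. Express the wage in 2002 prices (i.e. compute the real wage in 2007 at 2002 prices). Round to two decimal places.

Real = Nominal ÷ (Index/100) = 29999 ÷ (147.4/100)
     = 29999 ÷ 1.474 = 20352.1031

20352.10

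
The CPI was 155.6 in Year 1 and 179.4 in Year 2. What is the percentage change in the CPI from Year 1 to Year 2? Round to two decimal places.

15.30%

Change = (179.4 − 155.6) / 155.6 × 100
       = 23.8 / 155.6 × 100 = 15.2956%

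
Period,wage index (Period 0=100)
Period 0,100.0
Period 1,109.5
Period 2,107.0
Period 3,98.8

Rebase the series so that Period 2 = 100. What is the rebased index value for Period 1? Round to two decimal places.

Rebased(Period 1) = 109.5 / 107.0 × 100 = 102.3364

102.34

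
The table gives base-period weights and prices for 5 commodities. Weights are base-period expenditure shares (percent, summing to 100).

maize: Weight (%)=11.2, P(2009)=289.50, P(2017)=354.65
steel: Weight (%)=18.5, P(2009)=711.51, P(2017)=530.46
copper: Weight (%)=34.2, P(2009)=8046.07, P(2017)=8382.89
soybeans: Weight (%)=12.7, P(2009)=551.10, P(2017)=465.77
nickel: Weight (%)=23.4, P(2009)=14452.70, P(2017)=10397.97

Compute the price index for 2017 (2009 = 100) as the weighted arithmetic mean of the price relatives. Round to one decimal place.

maize: 11.2 × (354.65/289.50) = 11.2 × 1.225043 = 13.7205
steel: 18.5 × (530.46/711.51) = 18.5 × 0.745541 = 13.7925
copper: 34.2 × (8382.89/8046.07) = 34.2 × 1.041861 = 35.6317
soybeans: 12.7 × (465.77/551.10) = 12.7 × 0.845164 = 10.7336
nickel: 23.4 × (10397.97/14452.70) = 23.4 × 0.719448 = 16.8351
Index = Σ wᵢ·(p₁ᵢ/p₀ᵢ) = 13.7205 + 13.7925 + 35.6317 + 10.7336 + 16.8351 = 90.7133

90.7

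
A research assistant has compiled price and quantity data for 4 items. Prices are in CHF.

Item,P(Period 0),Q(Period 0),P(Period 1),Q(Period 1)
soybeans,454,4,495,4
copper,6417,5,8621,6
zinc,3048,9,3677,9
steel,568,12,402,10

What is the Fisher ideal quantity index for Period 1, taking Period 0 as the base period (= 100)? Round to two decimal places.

108.58

Laspeyres component (base-period weights):
ΣP(Period 0)Q(Period 1) = 454×4 + 6417×6 + 3048×9 + 568×10 = 1816 + 38502 + 27432 + 5680 = 73430
ΣP(Period 0)Q(Period 0) = 454×4 + 6417×5 + 3048×9 + 568×12 = 1816 + 32085 + 27432 + 6816 = 68149
L = 73430 / 68149 × 100 = 107.7492
Paasche component (current-period weights):
ΣP(Period 1)Q(Period 1) = 495×4 + 8621×6 + 3677×9 + 402×10 = 1980 + 51726 + 33093 + 4020 = 90819
ΣP(Period 1)Q(Period 0) = 495×4 + 8621×5 + 3677×9 + 402×12 = 1980 + 43105 + 33093 + 4824 = 83002
P = 90819 / 83002 × 100 = 109.4178
Fisher = √(L × P) = √(107.7492 × 109.4178) = 108.5803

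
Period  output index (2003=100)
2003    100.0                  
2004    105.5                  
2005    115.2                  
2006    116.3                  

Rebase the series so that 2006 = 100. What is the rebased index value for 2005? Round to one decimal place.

99.1

Rebased(2005) = 115.2 / 116.3 × 100 = 99.0542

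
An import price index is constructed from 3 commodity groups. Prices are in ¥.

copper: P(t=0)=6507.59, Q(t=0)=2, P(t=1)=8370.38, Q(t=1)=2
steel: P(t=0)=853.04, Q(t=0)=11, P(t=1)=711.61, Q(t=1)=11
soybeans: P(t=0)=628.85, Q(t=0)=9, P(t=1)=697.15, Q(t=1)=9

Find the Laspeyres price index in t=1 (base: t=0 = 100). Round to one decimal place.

109.9

Laspeyres price index uses base-period quantities as weights.
ΣP(t=1)·Q(t=0) = 8370.38×2 + 711.61×11 + 697.15×9 = 16740.76 + 7827.71 + 6274.35 = 30842.82
ΣP(t=0)·Q(t=0) = 6507.59×2 + 853.04×11 + 628.85×9 = 13015.18 + 9383.44 + 5659.65 = 28058.27
Index = 30842.82 / 28058.27 × 100 = 109.9242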